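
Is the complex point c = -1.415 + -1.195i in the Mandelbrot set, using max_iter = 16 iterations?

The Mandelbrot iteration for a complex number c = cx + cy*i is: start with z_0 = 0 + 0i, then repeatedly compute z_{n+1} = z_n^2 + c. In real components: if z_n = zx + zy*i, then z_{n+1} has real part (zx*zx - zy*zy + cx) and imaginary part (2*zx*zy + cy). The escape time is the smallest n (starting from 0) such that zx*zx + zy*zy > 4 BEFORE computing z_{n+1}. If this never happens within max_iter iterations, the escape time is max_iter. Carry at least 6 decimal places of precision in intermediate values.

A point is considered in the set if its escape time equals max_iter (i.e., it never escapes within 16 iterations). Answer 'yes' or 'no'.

Answer: no

Derivation:
z_0 = 0 + 0i, c = -1.4150 + -1.1950i
Iter 1: z = -1.4150 + -1.1950i, |z|^2 = 3.4303
Iter 2: z = -0.8408 + 2.1869i, |z|^2 = 5.4893
Escaped at iteration 2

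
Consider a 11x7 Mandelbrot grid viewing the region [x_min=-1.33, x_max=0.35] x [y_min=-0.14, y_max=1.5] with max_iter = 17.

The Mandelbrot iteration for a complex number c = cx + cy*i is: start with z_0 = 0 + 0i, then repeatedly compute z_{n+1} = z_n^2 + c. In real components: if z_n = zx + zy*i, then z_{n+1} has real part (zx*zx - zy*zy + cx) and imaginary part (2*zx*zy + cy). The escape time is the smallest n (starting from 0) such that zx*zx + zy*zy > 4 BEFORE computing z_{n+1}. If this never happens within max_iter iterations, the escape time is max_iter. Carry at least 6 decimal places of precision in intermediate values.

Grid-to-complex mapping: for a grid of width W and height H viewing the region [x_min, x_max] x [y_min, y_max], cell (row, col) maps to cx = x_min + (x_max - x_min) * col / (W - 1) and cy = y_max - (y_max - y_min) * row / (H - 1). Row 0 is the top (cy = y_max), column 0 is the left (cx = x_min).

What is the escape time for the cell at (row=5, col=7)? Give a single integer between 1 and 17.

Answer: 17

Derivation:
z_0 = 0 + 0i, c = -0.1540 + 0.1333i
Iter 1: z = -0.1540 + 0.1333i, |z|^2 = 0.0415
Iter 2: z = -0.1481 + 0.0923i, |z|^2 = 0.0304
Iter 3: z = -0.1406 + 0.1060i, |z|^2 = 0.0310
Iter 4: z = -0.1455 + 0.1035i, |z|^2 = 0.0319
Iter 5: z = -0.1436 + 0.1032i, |z|^2 = 0.0313
Iter 6: z = -0.1440 + 0.1037i, |z|^2 = 0.0315
Iter 7: z = -0.1440 + 0.1035i, |z|^2 = 0.0314
Iter 8: z = -0.1440 + 0.1035i, |z|^2 = 0.0314
Iter 9: z = -0.1440 + 0.1035i, |z|^2 = 0.0315
Iter 10: z = -0.1440 + 0.1035i, |z|^2 = 0.0314
Iter 11: z = -0.1440 + 0.1035i, |z|^2 = 0.0314
Iter 12: z = -0.1440 + 0.1035i, |z|^2 = 0.0314
Iter 13: z = -0.1440 + 0.1035i, |z|^2 = 0.0314
Iter 14: z = -0.1440 + 0.1035i, |z|^2 = 0.0314
Iter 15: z = -0.1440 + 0.1035i, |z|^2 = 0.0314
Iter 16: z = -0.1440 + 0.1035i, |z|^2 = 0.0314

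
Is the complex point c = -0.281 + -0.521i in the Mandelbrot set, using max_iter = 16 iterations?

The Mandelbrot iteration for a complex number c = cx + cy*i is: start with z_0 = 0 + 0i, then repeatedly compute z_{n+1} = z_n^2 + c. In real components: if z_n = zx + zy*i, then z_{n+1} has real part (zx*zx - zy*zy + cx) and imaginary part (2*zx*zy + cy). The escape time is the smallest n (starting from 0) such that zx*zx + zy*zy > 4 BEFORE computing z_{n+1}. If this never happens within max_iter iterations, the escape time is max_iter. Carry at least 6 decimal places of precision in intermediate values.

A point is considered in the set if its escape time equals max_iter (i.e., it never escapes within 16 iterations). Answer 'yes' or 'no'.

z_0 = 0 + 0i, c = -0.2810 + -0.5210i
Iter 1: z = -0.2810 + -0.5210i, |z|^2 = 0.3504
Iter 2: z = -0.4735 + -0.2282i, |z|^2 = 0.2763
Iter 3: z = -0.1089 + -0.3049i, |z|^2 = 0.1048
Iter 4: z = -0.3621 + -0.4546i, |z|^2 = 0.3378
Iter 5: z = -0.3565 + -0.1918i, |z|^2 = 0.1639
Iter 6: z = -0.1907 + -0.3843i, |z|^2 = 0.1840
Iter 7: z = -0.3923 + -0.3745i, |z|^2 = 0.2941
Iter 8: z = -0.2673 + -0.2272i, |z|^2 = 0.1231
Iter 9: z = -0.2611 + -0.3995i, |z|^2 = 0.2278
Iter 10: z = -0.3724 + -0.3123i, |z|^2 = 0.2363
Iter 11: z = -0.2398 + -0.2884i, |z|^2 = 0.1407
Iter 12: z = -0.3066 + -0.3827i, |z|^2 = 0.2405
Iter 13: z = -0.3334 + -0.2863i, |z|^2 = 0.1932
Iter 14: z = -0.2518 + -0.3301i, |z|^2 = 0.1724
Iter 15: z = -0.3265 + -0.3548i, |z|^2 = 0.2325
Did not escape in 16 iterations → in set

Answer: yes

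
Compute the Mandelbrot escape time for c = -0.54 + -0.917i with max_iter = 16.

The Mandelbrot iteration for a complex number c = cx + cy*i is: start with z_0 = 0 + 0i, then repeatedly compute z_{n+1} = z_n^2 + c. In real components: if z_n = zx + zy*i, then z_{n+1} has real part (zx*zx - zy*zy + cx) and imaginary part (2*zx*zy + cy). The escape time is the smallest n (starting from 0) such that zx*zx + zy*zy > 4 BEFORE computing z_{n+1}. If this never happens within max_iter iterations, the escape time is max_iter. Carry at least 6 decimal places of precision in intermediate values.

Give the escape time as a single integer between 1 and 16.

Answer: 4

Derivation:
z_0 = 0 + 0i, c = -0.5400 + -0.9170i
Iter 1: z = -0.5400 + -0.9170i, |z|^2 = 1.1325
Iter 2: z = -1.0893 + 0.0734i, |z|^2 = 1.1919
Iter 3: z = 0.6412 + -1.0768i, |z|^2 = 1.5706
Iter 4: z = -1.2884 + -2.2978i, |z|^2 = 6.9402
Escaped at iteration 4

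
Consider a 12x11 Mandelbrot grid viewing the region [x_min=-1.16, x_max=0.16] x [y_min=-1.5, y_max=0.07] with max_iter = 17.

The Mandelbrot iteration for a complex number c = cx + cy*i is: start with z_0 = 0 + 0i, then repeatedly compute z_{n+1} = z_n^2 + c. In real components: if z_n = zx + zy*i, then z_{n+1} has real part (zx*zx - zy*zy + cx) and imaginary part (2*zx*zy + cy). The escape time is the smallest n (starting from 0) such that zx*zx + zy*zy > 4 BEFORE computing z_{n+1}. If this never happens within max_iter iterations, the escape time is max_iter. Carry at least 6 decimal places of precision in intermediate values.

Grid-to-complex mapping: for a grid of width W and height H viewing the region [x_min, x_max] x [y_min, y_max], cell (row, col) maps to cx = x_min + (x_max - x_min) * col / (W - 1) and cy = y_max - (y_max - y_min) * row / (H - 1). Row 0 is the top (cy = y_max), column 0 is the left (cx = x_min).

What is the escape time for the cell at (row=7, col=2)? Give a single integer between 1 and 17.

Answer: 3

Derivation:
z_0 = 0 + 0i, c = -0.9200 + -1.0290i
Iter 1: z = -0.9200 + -1.0290i, |z|^2 = 1.9052
Iter 2: z = -1.1324 + 0.8644i, |z|^2 = 2.0295
Iter 3: z = -0.3847 + -2.9867i, |z|^2 = 9.0682
Escaped at iteration 3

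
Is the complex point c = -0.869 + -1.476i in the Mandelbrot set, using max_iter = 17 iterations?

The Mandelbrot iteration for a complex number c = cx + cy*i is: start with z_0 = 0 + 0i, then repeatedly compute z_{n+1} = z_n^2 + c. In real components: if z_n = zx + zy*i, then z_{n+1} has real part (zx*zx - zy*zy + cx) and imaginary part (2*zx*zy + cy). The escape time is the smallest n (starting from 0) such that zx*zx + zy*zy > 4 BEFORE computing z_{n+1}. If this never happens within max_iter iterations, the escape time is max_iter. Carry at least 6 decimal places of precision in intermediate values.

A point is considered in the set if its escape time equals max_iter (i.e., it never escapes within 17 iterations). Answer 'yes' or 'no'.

Answer: no

Derivation:
z_0 = 0 + 0i, c = -0.8690 + -1.4760i
Iter 1: z = -0.8690 + -1.4760i, |z|^2 = 2.9337
Iter 2: z = -2.2924 + 1.0893i, |z|^2 = 6.4417
Escaped at iteration 2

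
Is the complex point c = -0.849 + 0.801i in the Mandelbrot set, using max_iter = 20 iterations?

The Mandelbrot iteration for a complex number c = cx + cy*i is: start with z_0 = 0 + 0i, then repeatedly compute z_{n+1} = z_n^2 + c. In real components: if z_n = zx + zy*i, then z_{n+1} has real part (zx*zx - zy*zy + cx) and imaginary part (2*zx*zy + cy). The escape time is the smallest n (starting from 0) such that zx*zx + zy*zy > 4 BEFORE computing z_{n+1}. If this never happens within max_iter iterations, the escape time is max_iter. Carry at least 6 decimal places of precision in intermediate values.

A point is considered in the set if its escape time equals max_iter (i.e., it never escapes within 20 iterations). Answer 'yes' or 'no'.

Answer: no

Derivation:
z_0 = 0 + 0i, c = -0.8490 + 0.8010i
Iter 1: z = -0.8490 + 0.8010i, |z|^2 = 1.3624
Iter 2: z = -0.7698 + -0.5591i, |z|^2 = 0.9052
Iter 3: z = -0.5690 + 1.6618i, |z|^2 = 3.0853
Iter 4: z = -3.2868 + -1.0901i, |z|^2 = 11.9912
Escaped at iteration 4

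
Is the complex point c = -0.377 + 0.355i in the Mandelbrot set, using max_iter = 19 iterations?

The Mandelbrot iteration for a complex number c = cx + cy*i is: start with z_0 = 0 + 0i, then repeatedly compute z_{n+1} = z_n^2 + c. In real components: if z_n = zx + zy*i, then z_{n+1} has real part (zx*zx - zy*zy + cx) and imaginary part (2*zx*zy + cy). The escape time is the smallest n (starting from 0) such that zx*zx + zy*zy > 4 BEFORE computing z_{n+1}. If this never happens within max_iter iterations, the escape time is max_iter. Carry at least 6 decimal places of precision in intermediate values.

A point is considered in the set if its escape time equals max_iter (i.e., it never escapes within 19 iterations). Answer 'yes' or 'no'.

z_0 = 0 + 0i, c = -0.3770 + 0.3550i
Iter 1: z = -0.3770 + 0.3550i, |z|^2 = 0.2682
Iter 2: z = -0.3609 + 0.0873i, |z|^2 = 0.1379
Iter 3: z = -0.2544 + 0.2920i, |z|^2 = 0.1500
Iter 4: z = -0.3975 + 0.2065i, |z|^2 = 0.2007
Iter 5: z = -0.2616 + 0.1909i, |z|^2 = 0.1049
Iter 6: z = -0.3450 + 0.2552i, |z|^2 = 0.1841
Iter 7: z = -0.3231 + 0.1789i, |z|^2 = 0.1364
Iter 8: z = -0.3046 + 0.2394i, |z|^2 = 0.1501
Iter 9: z = -0.3415 + 0.2092i, |z|^2 = 0.1604
Iter 10: z = -0.3041 + 0.2122i, |z|^2 = 0.1375
Iter 11: z = -0.3295 + 0.2260i, |z|^2 = 0.1596
Iter 12: z = -0.3195 + 0.2061i, |z|^2 = 0.1445
Iter 13: z = -0.3174 + 0.2233i, |z|^2 = 0.1506
Iter 14: z = -0.3261 + 0.2132i, |z|^2 = 0.1518
Iter 15: z = -0.3161 + 0.2159i, |z|^2 = 0.1465
Iter 16: z = -0.3237 + 0.2185i, |z|^2 = 0.1525
Iter 17: z = -0.3200 + 0.2136i, |z|^2 = 0.1480
Iter 18: z = -0.3202 + 0.2183i, |z|^2 = 0.1502
Did not escape in 19 iterations → in set

Answer: yes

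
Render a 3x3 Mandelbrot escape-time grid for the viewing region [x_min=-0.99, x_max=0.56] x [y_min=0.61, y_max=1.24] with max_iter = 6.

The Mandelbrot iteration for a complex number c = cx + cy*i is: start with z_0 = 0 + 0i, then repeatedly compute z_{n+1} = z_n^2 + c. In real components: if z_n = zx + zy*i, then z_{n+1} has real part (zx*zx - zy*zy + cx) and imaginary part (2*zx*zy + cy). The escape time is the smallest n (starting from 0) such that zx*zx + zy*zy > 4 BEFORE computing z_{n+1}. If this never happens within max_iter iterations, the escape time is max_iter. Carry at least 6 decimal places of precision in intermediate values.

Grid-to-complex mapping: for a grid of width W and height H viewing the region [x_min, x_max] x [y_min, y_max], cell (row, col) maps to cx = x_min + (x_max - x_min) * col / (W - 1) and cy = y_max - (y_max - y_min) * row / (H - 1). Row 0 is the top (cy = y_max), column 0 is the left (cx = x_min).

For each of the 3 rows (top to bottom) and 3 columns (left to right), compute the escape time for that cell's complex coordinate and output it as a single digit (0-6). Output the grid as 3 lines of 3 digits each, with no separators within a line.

Answer: 332
363
463

Derivation:
(row=0, col=0): c = -0.9900 + 1.2400i → escape time 3
(row=0, col=1): c = -0.2150 + 1.2400i → escape time 3
(row=0, col=2): c = 0.5600 + 1.2400i → escape time 2
(row=1, col=0): c = -0.9900 + 0.9250i → escape time 3
(row=1, col=1): c = -0.2150 + 0.9250i → escape time 6
(row=1, col=2): c = 0.5600 + 0.9250i → escape time 3
(row=2, col=0): c = -0.9900 + 0.6100i → escape time 4
(row=2, col=1): c = -0.2150 + 0.6100i → escape time 6
(row=2, col=2): c = 0.5600 + 0.6100i → escape time 3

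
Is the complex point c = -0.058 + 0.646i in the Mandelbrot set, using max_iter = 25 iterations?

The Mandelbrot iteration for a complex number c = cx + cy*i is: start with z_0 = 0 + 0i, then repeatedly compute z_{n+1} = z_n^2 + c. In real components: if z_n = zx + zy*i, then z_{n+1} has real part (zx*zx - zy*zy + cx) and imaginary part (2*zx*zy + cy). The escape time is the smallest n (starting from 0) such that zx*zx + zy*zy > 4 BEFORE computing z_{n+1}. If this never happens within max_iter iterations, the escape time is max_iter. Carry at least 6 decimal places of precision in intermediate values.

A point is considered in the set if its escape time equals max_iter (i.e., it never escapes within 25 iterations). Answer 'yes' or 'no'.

z_0 = 0 + 0i, c = -0.0580 + 0.6460i
Iter 1: z = -0.0580 + 0.6460i, |z|^2 = 0.4207
Iter 2: z = -0.4720 + 0.5711i, |z|^2 = 0.5489
Iter 3: z = -0.1614 + 0.1070i, |z|^2 = 0.0375
Iter 4: z = -0.0434 + 0.6115i, |z|^2 = 0.3758
Iter 5: z = -0.4300 + 0.5929i, |z|^2 = 0.5365
Iter 6: z = -0.2246 + 0.1361i, |z|^2 = 0.0690
Iter 7: z = -0.0260 + 0.5849i, |z|^2 = 0.3427
Iter 8: z = -0.3994 + 0.6155i, |z|^2 = 0.5384
Iter 9: z = -0.2774 + 0.1543i, |z|^2 = 0.1007
Iter 10: z = -0.0049 + 0.5604i, |z|^2 = 0.3141
Iter 11: z = -0.3720 + 0.6405i, |z|^2 = 0.5487
Iter 12: z = -0.3299 + 0.1694i, |z|^2 = 0.1375
Iter 13: z = 0.0221 + 0.5342i, |z|^2 = 0.2859
Iter 14: z = -0.3429 + 0.6696i, |z|^2 = 0.5660
Iter 15: z = -0.3888 + 0.1868i, |z|^2 = 0.1861
Iter 16: z = 0.0583 + 0.5008i, |z|^2 = 0.2542
Iter 17: z = -0.3054 + 0.7044i, |z|^2 = 0.5894
Iter 18: z = -0.4609 + 0.2158i, |z|^2 = 0.2590
Iter 19: z = 0.1079 + 0.4471i, |z|^2 = 0.2115
Iter 20: z = -0.2462 + 0.7424i, |z|^2 = 0.6118
Iter 21: z = -0.5486 + 0.2804i, |z|^2 = 0.3796
Iter 22: z = 0.1643 + 0.3384i, |z|^2 = 0.1415
Iter 23: z = -0.1455 + 0.7572i, |z|^2 = 0.5945
Iter 24: z = -0.6102 + 0.4257i, |z|^2 = 0.5535
Did not escape in 25 iterations → in set

Answer: yes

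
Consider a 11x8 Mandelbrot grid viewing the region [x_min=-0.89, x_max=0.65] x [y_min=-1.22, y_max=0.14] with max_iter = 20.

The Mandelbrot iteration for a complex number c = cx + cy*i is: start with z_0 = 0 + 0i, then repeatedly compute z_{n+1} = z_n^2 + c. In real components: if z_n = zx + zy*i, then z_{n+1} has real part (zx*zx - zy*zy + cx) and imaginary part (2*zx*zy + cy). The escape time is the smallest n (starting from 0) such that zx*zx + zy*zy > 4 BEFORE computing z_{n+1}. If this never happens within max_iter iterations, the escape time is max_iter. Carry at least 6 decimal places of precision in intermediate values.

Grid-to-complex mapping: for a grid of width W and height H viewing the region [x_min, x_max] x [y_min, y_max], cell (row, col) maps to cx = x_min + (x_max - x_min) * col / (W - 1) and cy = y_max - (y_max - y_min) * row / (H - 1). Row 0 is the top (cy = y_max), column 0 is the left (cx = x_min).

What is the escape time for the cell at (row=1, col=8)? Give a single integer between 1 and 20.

z_0 = 0 + 0i, c = 0.3420 + -0.0543i
Iter 1: z = 0.3420 + -0.0543i, |z|^2 = 0.1199
Iter 2: z = 0.4560 + -0.0914i, |z|^2 = 0.2163
Iter 3: z = 0.5416 + -0.1377i, |z|^2 = 0.3123
Iter 4: z = 0.6164 + -0.2034i, |z|^2 = 0.4213
Iter 5: z = 0.6805 + -0.3050i, |z|^2 = 0.5562
Iter 6: z = 0.7121 + -0.4695i, |z|^2 = 0.7275
Iter 7: z = 0.6287 + -0.7229i, |z|^2 = 0.9178
Iter 8: z = 0.2147 + -0.9632i, |z|^2 = 0.9739
Iter 9: z = -0.5397 + -0.4679i, |z|^2 = 0.5103
Iter 10: z = 0.4144 + 0.4508i, |z|^2 = 0.3749
Iter 11: z = 0.3105 + 0.3193i, |z|^2 = 0.1984
Iter 12: z = 0.3364 + 0.1440i, |z|^2 = 0.1339
Iter 13: z = 0.4344 + 0.0426i, |z|^2 = 0.1906
Iter 14: z = 0.5289 + -0.0173i, |z|^2 = 0.2801
Iter 15: z = 0.6215 + -0.0726i, |z|^2 = 0.3915
Iter 16: z = 0.7230 + -0.1445i, |z|^2 = 0.5435
Iter 17: z = 0.8438 + -0.2632i, |z|^2 = 0.7812
Iter 18: z = 0.9847 + -0.4984i, |z|^2 = 1.2181
Iter 19: z = 1.0632 + -1.0359i, |z|^2 = 2.2036

Answer: 20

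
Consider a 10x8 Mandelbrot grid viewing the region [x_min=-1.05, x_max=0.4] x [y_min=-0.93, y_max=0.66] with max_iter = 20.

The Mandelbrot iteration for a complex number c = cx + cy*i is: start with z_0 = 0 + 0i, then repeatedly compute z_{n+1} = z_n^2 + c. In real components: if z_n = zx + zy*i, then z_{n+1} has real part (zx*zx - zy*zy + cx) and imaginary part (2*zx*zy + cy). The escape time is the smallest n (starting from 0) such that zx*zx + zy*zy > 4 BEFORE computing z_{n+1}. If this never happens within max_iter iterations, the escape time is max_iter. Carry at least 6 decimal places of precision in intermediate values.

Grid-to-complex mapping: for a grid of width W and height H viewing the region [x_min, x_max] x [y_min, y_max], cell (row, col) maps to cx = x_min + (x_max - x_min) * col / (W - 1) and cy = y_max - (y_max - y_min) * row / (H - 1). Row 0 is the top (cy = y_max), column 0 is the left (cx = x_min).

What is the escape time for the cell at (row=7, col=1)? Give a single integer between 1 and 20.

z_0 = 0 + 0i, c = -0.8889 + -0.9300i
Iter 1: z = -0.8889 + -0.9300i, |z|^2 = 1.6550
Iter 2: z = -0.9637 + 0.7233i, |z|^2 = 1.4519
Iter 3: z = -0.4834 + -2.3241i, |z|^2 = 5.6352
Escaped at iteration 3

Answer: 3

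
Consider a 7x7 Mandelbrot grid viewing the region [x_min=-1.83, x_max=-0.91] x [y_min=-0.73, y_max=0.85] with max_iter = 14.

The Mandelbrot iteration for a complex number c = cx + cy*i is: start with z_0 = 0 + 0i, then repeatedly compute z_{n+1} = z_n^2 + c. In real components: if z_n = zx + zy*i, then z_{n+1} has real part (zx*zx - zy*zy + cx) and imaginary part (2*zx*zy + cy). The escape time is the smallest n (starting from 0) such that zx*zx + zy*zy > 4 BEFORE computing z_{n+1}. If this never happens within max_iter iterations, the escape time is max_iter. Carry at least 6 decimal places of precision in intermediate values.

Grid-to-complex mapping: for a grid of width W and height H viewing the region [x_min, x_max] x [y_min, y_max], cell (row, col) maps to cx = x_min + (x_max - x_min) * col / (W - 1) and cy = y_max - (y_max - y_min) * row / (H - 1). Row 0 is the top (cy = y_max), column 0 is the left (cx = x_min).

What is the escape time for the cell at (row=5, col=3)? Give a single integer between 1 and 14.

Answer: 4

Derivation:
z_0 = 0 + 0i, c = -1.3700 + -0.4667i
Iter 1: z = -1.3700 + -0.4667i, |z|^2 = 2.0947
Iter 2: z = 0.2891 + 0.8120i, |z|^2 = 0.7429
Iter 3: z = -1.9458 + 0.0029i, |z|^2 = 3.7860
Iter 4: z = 2.4159 + -0.4778i, |z|^2 = 6.0651
Escaped at iteration 4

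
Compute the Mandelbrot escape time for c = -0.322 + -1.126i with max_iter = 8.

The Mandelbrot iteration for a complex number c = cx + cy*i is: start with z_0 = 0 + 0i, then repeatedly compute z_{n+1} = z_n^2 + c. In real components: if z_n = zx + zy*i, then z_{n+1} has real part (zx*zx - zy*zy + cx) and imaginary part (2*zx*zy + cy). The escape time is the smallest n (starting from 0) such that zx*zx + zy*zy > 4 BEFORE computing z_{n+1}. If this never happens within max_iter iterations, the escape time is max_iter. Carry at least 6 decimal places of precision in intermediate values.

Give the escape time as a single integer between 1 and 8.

z_0 = 0 + 0i, c = -0.3220 + -1.1260i
Iter 1: z = -0.3220 + -1.1260i, |z|^2 = 1.3716
Iter 2: z = -1.4862 + -0.4009i, |z|^2 = 2.3695
Iter 3: z = 1.7261 + 0.0655i, |z|^2 = 2.9836
Iter 4: z = 2.6531 + -0.8999i, |z|^2 = 7.8486
Escaped at iteration 4

Answer: 4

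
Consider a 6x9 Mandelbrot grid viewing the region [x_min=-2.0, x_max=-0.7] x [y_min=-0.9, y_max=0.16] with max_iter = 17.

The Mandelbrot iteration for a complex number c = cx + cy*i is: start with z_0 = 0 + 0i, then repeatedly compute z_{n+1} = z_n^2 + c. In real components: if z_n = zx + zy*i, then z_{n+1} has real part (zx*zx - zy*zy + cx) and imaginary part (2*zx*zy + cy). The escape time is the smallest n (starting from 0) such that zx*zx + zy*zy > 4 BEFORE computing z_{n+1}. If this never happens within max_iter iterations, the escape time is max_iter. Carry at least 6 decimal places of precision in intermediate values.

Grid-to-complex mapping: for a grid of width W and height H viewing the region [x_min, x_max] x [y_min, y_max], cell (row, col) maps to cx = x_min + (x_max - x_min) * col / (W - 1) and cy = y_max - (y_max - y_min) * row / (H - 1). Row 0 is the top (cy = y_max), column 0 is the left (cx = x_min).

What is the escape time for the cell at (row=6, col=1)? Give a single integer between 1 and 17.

z_0 = 0 + 0i, c = -1.7400 + -0.6350i
Iter 1: z = -1.7400 + -0.6350i, |z|^2 = 3.4308
Iter 2: z = 0.8844 + 1.5748i, |z|^2 = 3.2621
Iter 3: z = -3.4379 + 2.1504i, |z|^2 = 16.4433
Escaped at iteration 3

Answer: 3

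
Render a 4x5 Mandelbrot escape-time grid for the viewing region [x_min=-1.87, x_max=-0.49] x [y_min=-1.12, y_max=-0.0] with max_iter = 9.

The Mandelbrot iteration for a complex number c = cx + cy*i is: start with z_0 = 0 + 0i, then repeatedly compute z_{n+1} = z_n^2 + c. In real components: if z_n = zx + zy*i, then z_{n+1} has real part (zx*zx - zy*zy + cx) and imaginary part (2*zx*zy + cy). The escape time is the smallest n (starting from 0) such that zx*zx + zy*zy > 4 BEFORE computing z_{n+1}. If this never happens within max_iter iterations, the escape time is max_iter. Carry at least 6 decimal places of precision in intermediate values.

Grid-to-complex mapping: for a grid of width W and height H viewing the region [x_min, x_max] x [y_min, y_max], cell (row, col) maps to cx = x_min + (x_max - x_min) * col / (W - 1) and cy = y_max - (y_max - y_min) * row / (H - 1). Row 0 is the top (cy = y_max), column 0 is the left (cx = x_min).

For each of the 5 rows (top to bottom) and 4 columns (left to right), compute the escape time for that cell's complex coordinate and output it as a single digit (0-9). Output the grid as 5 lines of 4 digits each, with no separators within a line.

(row=0, col=0): c = -1.8700 + -0.0000i → escape time 9
(row=0, col=1): c = -1.4100 + -0.0000i → escape time 9
(row=0, col=2): c = -0.9500 + -0.0000i → escape time 9
(row=0, col=3): c = -0.4900 + -0.0000i → escape time 9
(row=1, col=0): c = -1.8700 + -0.2800i → escape time 3
(row=1, col=1): c = -1.4100 + -0.2800i → escape time 5
(row=1, col=2): c = -0.9500 + -0.2800i → escape time 9
(row=1, col=3): c = -0.4900 + -0.2800i → escape time 9
(row=2, col=0): c = -1.8700 + -0.5600i → escape time 2
(row=2, col=1): c = -1.4100 + -0.5600i → escape time 3
(row=2, col=2): c = -0.9500 + -0.5600i → escape time 5
(row=2, col=3): c = -0.4900 + -0.5600i → escape time 9
(row=3, col=0): c = -1.8700 + -0.8400i → escape time 1
(row=3, col=1): c = -1.4100 + -0.8400i → escape time 3
(row=3, col=2): c = -0.9500 + -0.8400i → escape time 3
(row=3, col=3): c = -0.4900 + -0.8400i → escape time 5
(row=4, col=0): c = -1.8700 + -1.1200i → escape time 1
(row=4, col=1): c = -1.4100 + -1.1200i → escape time 2
(row=4, col=2): c = -0.9500 + -1.1200i → escape time 3
(row=4, col=3): c = -0.4900 + -1.1200i → escape time 3

Answer: 9999
3599
2359
1335
1233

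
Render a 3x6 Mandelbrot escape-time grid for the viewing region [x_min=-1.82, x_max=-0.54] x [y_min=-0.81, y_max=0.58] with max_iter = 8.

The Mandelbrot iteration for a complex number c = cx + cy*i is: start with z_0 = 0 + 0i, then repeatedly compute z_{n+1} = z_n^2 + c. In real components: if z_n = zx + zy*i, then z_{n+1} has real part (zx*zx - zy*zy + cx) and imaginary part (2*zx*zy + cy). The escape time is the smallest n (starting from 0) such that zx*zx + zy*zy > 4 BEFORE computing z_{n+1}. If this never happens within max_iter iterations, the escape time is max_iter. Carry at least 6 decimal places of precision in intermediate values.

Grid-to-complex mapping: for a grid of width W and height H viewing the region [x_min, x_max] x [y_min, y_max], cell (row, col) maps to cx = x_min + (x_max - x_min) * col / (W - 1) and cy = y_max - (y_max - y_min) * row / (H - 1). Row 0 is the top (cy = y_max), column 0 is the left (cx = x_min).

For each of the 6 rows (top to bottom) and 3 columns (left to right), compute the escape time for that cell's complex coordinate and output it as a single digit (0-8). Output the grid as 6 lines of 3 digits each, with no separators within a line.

(row=0, col=0): c = -1.8200 + 0.5800i → escape time 3
(row=0, col=1): c = -1.1800 + 0.5800i → escape time 4
(row=0, col=2): c = -0.5400 + 0.5800i → escape time 8
(row=1, col=0): c = -1.8200 + 0.3020i → escape time 4
(row=1, col=1): c = -1.1800 + 0.3020i → escape time 8
(row=1, col=2): c = -0.5400 + 0.3020i → escape time 8
(row=2, col=0): c = -1.8200 + 0.0240i → escape time 7
(row=2, col=1): c = -1.1800 + 0.0240i → escape time 8
(row=2, col=2): c = -0.5400 + 0.0240i → escape time 8
(row=3, col=0): c = -1.8200 + -0.2540i → escape time 4
(row=3, col=1): c = -1.1800 + -0.2540i → escape time 8
(row=3, col=2): c = -0.5400 + -0.2540i → escape time 8
(row=4, col=0): c = -1.8200 + -0.5320i → escape time 3
(row=4, col=1): c = -1.1800 + -0.5320i → escape time 4
(row=4, col=2): c = -0.5400 + -0.5320i → escape time 8
(row=5, col=0): c = -1.8200 + -0.8100i → escape time 2
(row=5, col=1): c = -1.1800 + -0.8100i → escape time 3
(row=5, col=2): c = -0.5400 + -0.8100i → escape time 5

Answer: 348
488
788
488
348
235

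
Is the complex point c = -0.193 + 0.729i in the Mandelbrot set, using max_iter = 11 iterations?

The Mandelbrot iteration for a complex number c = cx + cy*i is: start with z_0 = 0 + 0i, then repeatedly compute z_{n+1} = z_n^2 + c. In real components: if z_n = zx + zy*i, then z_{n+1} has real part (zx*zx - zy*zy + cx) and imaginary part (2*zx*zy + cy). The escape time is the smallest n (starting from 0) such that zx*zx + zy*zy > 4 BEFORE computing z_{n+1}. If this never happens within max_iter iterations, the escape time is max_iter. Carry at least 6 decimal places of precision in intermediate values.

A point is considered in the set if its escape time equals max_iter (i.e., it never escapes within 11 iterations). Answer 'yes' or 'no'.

z_0 = 0 + 0i, c = -0.1930 + 0.7290i
Iter 1: z = -0.1930 + 0.7290i, |z|^2 = 0.5687
Iter 2: z = -0.6872 + 0.4476i, |z|^2 = 0.6726
Iter 3: z = 0.0789 + 0.1138i, |z|^2 = 0.0192
Iter 4: z = -0.1997 + 0.7470i, |z|^2 = 0.5978
Iter 5: z = -0.7111 + 0.4306i, |z|^2 = 0.6910
Iter 6: z = 0.1272 + 0.1166i, |z|^2 = 0.0298
Iter 7: z = -0.1904 + 0.7587i, |z|^2 = 0.6118
Iter 8: z = -0.7323 + 0.4401i, |z|^2 = 0.7299
Iter 9: z = 0.1496 + 0.0845i, |z|^2 = 0.0295
Iter 10: z = -0.1778 + 0.7543i, |z|^2 = 0.6005
Did not escape in 11 iterations → in set

Answer: yes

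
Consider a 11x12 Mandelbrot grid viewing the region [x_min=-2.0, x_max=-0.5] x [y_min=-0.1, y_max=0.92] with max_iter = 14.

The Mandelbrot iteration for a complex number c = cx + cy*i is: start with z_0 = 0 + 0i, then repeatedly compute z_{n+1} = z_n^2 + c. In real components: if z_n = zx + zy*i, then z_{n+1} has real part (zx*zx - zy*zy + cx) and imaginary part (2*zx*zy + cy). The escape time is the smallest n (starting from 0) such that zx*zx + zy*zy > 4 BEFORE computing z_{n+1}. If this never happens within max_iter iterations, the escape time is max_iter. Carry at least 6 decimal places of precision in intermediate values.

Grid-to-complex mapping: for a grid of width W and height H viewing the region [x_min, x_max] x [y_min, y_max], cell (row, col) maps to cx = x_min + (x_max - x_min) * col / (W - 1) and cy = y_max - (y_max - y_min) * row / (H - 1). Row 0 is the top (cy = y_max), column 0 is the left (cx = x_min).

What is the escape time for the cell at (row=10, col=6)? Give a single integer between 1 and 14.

z_0 = 0 + 0i, c = -1.1000 + -0.0073i
Iter 1: z = -1.1000 + -0.0073i, |z|^2 = 1.2101
Iter 2: z = 0.1099 + 0.0087i, |z|^2 = 0.0122
Iter 3: z = -1.0880 + -0.0054i, |z|^2 = 1.1837
Iter 4: z = 0.0837 + 0.0044i, |z|^2 = 0.0070
Iter 5: z = -1.0930 + -0.0065i, |z|^2 = 1.1947
Iter 6: z = 0.0946 + 0.0070i, |z|^2 = 0.0090
Iter 7: z = -1.0911 + -0.0059i, |z|^2 = 1.1905
Iter 8: z = 0.0904 + 0.0057i, |z|^2 = 0.0082
Iter 9: z = -1.0919 + -0.0062i, |z|^2 = 1.1922
Iter 10: z = 0.0921 + 0.0064i, |z|^2 = 0.0085
Iter 11: z = -1.0916 + -0.0061i, |z|^2 = 1.1915
Iter 12: z = 0.0915 + 0.0060i, |z|^2 = 0.0084
Iter 13: z = -1.0917 + -0.0062i, |z|^2 = 1.1918

Answer: 14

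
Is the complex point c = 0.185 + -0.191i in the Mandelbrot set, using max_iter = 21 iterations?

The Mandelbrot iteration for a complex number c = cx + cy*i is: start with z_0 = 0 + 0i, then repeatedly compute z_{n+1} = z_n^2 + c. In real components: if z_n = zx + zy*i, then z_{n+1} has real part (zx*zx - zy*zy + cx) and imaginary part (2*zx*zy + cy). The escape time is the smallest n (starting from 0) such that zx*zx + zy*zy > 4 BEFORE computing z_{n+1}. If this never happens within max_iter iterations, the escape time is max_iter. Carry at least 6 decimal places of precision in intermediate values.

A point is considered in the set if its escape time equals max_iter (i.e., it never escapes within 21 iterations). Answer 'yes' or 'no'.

Answer: yes

Derivation:
z_0 = 0 + 0i, c = 0.1850 + -0.1910i
Iter 1: z = 0.1850 + -0.1910i, |z|^2 = 0.0707
Iter 2: z = 0.1827 + -0.2617i, |z|^2 = 0.1019
Iter 3: z = 0.1499 + -0.2866i, |z|^2 = 0.1046
Iter 4: z = 0.1253 + -0.2769i, |z|^2 = 0.0924
Iter 5: z = 0.1240 + -0.2604i, |z|^2 = 0.0832
Iter 6: z = 0.1326 + -0.2556i, |z|^2 = 0.0829
Iter 7: z = 0.1372 + -0.2588i, |z|^2 = 0.0858
Iter 8: z = 0.1369 + -0.2620i, |z|^2 = 0.0874
Iter 9: z = 0.1351 + -0.2627i, |z|^2 = 0.0873
Iter 10: z = 0.1342 + -0.2620i, |z|^2 = 0.0866
Iter 11: z = 0.1344 + -0.2613i, |z|^2 = 0.0863
Iter 12: z = 0.1348 + -0.2612i, |z|^2 = 0.0864
Iter 13: z = 0.1349 + -0.2614i, |z|^2 = 0.0865
Iter 14: z = 0.1349 + -0.2615i, |z|^2 = 0.0866
Iter 15: z = 0.1348 + -0.2615i, |z|^2 = 0.0866
Iter 16: z = 0.1348 + -0.2615i, |z|^2 = 0.0865
Iter 17: z = 0.1348 + -0.2615i, |z|^2 = 0.0865
Iter 18: z = 0.1348 + -0.2615i, |z|^2 = 0.0865
Iter 19: z = 0.1348 + -0.2615i, |z|^2 = 0.0865
Iter 20: z = 0.1348 + -0.2615i, |z|^2 = 0.0865
Did not escape in 21 iterations → in set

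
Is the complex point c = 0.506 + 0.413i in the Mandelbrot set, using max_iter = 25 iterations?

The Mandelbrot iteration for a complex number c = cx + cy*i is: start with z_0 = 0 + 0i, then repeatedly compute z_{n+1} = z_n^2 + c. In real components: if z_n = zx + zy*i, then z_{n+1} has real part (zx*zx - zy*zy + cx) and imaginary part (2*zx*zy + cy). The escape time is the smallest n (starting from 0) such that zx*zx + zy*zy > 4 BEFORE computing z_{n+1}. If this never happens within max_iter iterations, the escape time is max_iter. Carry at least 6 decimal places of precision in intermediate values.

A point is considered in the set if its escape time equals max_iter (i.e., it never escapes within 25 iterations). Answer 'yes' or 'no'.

z_0 = 0 + 0i, c = 0.5060 + 0.4130i
Iter 1: z = 0.5060 + 0.4130i, |z|^2 = 0.4266
Iter 2: z = 0.5915 + 0.8310i, |z|^2 = 1.0403
Iter 3: z = 0.1653 + 1.3960i, |z|^2 = 1.9761
Iter 4: z = -1.4154 + 0.8746i, |z|^2 = 2.7683
Iter 5: z = 1.7443 + -2.0629i, |z|^2 = 7.2981
Escaped at iteration 5

Answer: no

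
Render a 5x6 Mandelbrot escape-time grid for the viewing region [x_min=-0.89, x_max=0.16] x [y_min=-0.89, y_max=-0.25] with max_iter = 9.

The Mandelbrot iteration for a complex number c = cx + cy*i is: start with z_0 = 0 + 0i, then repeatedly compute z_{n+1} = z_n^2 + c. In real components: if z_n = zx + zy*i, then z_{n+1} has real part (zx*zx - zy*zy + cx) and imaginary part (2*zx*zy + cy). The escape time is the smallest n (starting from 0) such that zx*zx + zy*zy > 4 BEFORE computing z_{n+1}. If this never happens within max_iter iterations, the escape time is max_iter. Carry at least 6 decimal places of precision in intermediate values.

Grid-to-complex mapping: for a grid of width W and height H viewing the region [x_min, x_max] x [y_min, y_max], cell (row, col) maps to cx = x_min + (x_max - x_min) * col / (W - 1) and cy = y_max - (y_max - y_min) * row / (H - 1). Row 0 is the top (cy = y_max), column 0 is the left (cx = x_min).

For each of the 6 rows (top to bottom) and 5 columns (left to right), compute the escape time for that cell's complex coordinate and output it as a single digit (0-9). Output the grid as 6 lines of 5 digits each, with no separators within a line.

Answer: 99999
79999
59999
59999
45796
34595

Derivation:
(row=0, col=0): c = -0.8900 + -0.2500i → escape time 9
(row=0, col=1): c = -0.6275 + -0.2500i → escape time 9
(row=0, col=2): c = -0.3650 + -0.2500i → escape time 9
(row=0, col=3): c = -0.1025 + -0.2500i → escape time 9
(row=0, col=4): c = 0.1600 + -0.2500i → escape time 9
(row=1, col=0): c = -0.8900 + -0.3780i → escape time 7
(row=1, col=1): c = -0.6275 + -0.3780i → escape time 9
(row=1, col=2): c = -0.3650 + -0.3780i → escape time 9
(row=1, col=3): c = -0.1025 + -0.3780i → escape time 9
(row=1, col=4): c = 0.1600 + -0.3780i → escape time 9
(row=2, col=0): c = -0.8900 + -0.5060i → escape time 5
(row=2, col=1): c = -0.6275 + -0.5060i → escape time 9
(row=2, col=2): c = -0.3650 + -0.5060i → escape time 9
(row=2, col=3): c = -0.1025 + -0.5060i → escape time 9
(row=2, col=4): c = 0.1600 + -0.5060i → escape time 9
(row=3, col=0): c = -0.8900 + -0.6340i → escape time 5
(row=3, col=1): c = -0.6275 + -0.6340i → escape time 9
(row=3, col=2): c = -0.3650 + -0.6340i → escape time 9
(row=3, col=3): c = -0.1025 + -0.6340i → escape time 9
(row=3, col=4): c = 0.1600 + -0.6340i → escape time 9
(row=4, col=0): c = -0.8900 + -0.7620i → escape time 4
(row=4, col=1): c = -0.6275 + -0.7620i → escape time 5
(row=4, col=2): c = -0.3650 + -0.7620i → escape time 7
(row=4, col=3): c = -0.1025 + -0.7620i → escape time 9
(row=4, col=4): c = 0.1600 + -0.7620i → escape time 6
(row=5, col=0): c = -0.8900 + -0.8900i → escape time 3
(row=5, col=1): c = -0.6275 + -0.8900i → escape time 4
(row=5, col=2): c = -0.3650 + -0.8900i → escape time 5
(row=5, col=3): c = -0.1025 + -0.8900i → escape time 9
(row=5, col=4): c = 0.1600 + -0.8900i → escape time 5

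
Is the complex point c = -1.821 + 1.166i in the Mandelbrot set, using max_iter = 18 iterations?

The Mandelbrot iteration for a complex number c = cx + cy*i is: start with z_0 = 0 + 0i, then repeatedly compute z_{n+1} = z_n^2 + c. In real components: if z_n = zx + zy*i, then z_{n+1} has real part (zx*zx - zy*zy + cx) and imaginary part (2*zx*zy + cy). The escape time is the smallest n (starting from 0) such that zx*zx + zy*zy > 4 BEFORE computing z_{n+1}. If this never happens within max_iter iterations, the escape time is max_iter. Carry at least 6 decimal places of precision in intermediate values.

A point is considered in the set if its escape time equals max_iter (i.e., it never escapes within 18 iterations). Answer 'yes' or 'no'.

Answer: no

Derivation:
z_0 = 0 + 0i, c = -1.8210 + 1.1660i
Iter 1: z = -1.8210 + 1.1660i, |z|^2 = 4.6756
Escaped at iteration 1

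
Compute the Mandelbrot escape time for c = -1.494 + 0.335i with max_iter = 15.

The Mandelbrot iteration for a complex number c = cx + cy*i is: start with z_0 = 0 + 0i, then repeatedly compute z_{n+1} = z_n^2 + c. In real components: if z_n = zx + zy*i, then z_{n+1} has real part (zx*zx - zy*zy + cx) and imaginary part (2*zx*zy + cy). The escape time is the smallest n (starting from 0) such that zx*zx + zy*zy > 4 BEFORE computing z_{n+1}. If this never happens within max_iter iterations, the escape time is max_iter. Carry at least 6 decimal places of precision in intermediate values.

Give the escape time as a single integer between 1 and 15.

Answer: 5

Derivation:
z_0 = 0 + 0i, c = -1.4940 + 0.3350i
Iter 1: z = -1.4940 + 0.3350i, |z|^2 = 2.3443
Iter 2: z = 0.6258 + -0.6660i, |z|^2 = 0.8352
Iter 3: z = -1.5459 + -0.4986i, |z|^2 = 2.6383
Iter 4: z = 0.6472 + 1.8764i, |z|^2 = 3.9399
Iter 5: z = -4.5961 + 2.7639i, |z|^2 = 28.7631
Escaped at iteration 5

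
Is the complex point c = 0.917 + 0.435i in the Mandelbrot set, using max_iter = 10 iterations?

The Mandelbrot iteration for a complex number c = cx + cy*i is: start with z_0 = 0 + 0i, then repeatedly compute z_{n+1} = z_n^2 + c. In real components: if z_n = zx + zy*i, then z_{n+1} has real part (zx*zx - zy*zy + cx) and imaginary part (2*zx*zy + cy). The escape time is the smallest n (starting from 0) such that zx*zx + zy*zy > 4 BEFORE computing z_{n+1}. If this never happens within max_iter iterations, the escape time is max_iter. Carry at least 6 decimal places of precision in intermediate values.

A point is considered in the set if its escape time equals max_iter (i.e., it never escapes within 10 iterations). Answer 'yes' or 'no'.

z_0 = 0 + 0i, c = 0.9170 + 0.4350i
Iter 1: z = 0.9170 + 0.4350i, |z|^2 = 1.0301
Iter 2: z = 1.5687 + 1.2328i, |z|^2 = 3.9805
Iter 3: z = 1.8579 + 4.3027i, |z|^2 = 21.9649
Escaped at iteration 3

Answer: no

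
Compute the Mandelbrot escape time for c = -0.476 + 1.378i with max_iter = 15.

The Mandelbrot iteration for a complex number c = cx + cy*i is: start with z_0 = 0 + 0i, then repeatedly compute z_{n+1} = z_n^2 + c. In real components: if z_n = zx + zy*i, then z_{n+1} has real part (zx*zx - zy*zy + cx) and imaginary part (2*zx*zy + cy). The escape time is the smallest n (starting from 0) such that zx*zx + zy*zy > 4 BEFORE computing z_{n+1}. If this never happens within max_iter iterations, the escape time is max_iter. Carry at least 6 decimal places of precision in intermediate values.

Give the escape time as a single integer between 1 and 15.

Answer: 2

Derivation:
z_0 = 0 + 0i, c = -0.4760 + 1.3780i
Iter 1: z = -0.4760 + 1.3780i, |z|^2 = 2.1255
Iter 2: z = -2.1483 + 0.0661i, |z|^2 = 4.6196
Escaped at iteration 2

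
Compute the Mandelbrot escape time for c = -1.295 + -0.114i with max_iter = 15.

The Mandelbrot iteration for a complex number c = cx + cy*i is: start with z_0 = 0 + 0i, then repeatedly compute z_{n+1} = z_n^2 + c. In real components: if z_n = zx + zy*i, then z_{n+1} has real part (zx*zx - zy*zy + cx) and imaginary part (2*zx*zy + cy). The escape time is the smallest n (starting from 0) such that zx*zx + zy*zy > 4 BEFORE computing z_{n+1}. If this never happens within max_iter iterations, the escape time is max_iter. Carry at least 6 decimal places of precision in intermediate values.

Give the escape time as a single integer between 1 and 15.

z_0 = 0 + 0i, c = -1.2950 + -0.1140i
Iter 1: z = -1.2950 + -0.1140i, |z|^2 = 1.6900
Iter 2: z = 0.3690 + 0.1813i, |z|^2 = 0.1690
Iter 3: z = -1.1917 + 0.0198i, |z|^2 = 1.4205
Iter 4: z = 0.1247 + -0.1611i, |z|^2 = 0.0415
Iter 5: z = -1.3054 + -0.1542i, |z|^2 = 1.7279
Iter 6: z = 0.3853 + 0.2886i, |z|^2 = 0.2318
Iter 7: z = -1.2298 + 0.1084i, |z|^2 = 1.5241
Iter 8: z = 0.2056 + -0.3806i, |z|^2 = 0.1871
Iter 9: z = -1.3976 + -0.2705i, |z|^2 = 2.0264
Iter 10: z = 0.5850 + 0.6421i, |z|^2 = 0.7545
Iter 11: z = -1.3650 + 0.6373i, |z|^2 = 2.2693
Iter 12: z = 0.1620 + -1.8538i, |z|^2 = 3.4627
Iter 13: z = -4.7052 + -0.7147i, |z|^2 = 22.6496
Escaped at iteration 13

Answer: 13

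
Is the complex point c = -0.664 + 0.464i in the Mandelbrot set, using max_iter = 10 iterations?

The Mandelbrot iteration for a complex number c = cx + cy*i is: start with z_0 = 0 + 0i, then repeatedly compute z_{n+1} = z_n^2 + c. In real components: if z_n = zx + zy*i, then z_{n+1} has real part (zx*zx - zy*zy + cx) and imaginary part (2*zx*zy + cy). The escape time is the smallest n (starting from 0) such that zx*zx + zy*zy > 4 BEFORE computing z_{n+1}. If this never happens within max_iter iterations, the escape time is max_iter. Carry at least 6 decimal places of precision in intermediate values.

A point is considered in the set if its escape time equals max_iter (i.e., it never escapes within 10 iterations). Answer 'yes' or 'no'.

z_0 = 0 + 0i, c = -0.6640 + 0.4640i
Iter 1: z = -0.6640 + 0.4640i, |z|^2 = 0.6562
Iter 2: z = -0.4384 + -0.1522i, |z|^2 = 0.2154
Iter 3: z = -0.4950 + 0.5974i, |z|^2 = 0.6019
Iter 4: z = -0.7759 + -0.1274i, |z|^2 = 0.6183
Iter 5: z = -0.0781 + 0.6618i, |z|^2 = 0.4440
Iter 6: z = -1.0958 + 0.3606i, |z|^2 = 1.3308
Iter 7: z = 0.4068 + -0.3262i, |z|^2 = 0.2719
Iter 8: z = -0.6049 + 0.1986i, |z|^2 = 0.4054
Iter 9: z = -0.3375 + 0.2237i, |z|^2 = 0.1640
Did not escape in 10 iterations → in set

Answer: yes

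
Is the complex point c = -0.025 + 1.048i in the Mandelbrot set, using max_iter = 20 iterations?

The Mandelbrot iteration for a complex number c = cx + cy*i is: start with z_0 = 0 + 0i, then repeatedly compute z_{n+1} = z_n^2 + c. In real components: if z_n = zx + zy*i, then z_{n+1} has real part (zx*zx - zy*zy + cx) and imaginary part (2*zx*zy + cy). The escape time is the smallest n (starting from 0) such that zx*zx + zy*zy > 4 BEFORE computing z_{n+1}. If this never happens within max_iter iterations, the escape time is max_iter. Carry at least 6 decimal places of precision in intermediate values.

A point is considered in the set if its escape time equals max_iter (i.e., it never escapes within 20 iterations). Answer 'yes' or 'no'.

z_0 = 0 + 0i, c = -0.0250 + 1.0480i
Iter 1: z = -0.0250 + 1.0480i, |z|^2 = 1.0989
Iter 2: z = -1.1227 + 0.9956i, |z|^2 = 2.2516
Iter 3: z = 0.2442 + -1.1875i, |z|^2 = 1.4697
Iter 4: z = -1.3755 + 0.4681i, |z|^2 = 2.1110
Iter 5: z = 1.6479 + -0.2396i, |z|^2 = 2.7728
Iter 6: z = 2.6330 + 0.2583i, |z|^2 = 6.9994
Escaped at iteration 6

Answer: no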